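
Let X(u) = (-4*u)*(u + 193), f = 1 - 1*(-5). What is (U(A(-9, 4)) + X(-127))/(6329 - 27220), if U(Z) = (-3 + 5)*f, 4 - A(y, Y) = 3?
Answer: -2580/1607 ≈ -1.6055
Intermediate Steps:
A(y, Y) = 1 (A(y, Y) = 4 - 1*3 = 4 - 3 = 1)
f = 6 (f = 1 + 5 = 6)
X(u) = -4*u*(193 + u) (X(u) = (-4*u)*(193 + u) = -4*u*(193 + u))
U(Z) = 12 (U(Z) = (-3 + 5)*6 = 2*6 = 12)
(U(A(-9, 4)) + X(-127))/(6329 - 27220) = (12 - 4*(-127)*(193 - 127))/(6329 - 27220) = (12 - 4*(-127)*66)/(-20891) = (12 + 33528)*(-1/20891) = 33540*(-1/20891) = -2580/1607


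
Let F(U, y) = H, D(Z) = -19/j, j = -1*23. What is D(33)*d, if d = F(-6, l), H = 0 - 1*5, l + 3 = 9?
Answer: -95/23 ≈ -4.1304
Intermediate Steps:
l = 6 (l = -3 + 9 = 6)
j = -23
D(Z) = 19/23 (D(Z) = -19/(-23) = -19*(-1/23) = 19/23)
H = -5 (H = 0 - 5 = -5)
F(U, y) = -5
d = -5
D(33)*d = (19/23)*(-5) = -95/23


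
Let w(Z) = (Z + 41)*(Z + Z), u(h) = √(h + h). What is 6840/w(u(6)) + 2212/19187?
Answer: -8846816/4574729 + 23370*√3/1669 ≈ 22.319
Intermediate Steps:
u(h) = √2*√h (u(h) = √(2*h) = √2*√h)
w(Z) = 2*Z*(41 + Z) (w(Z) = (41 + Z)*(2*Z) = 2*Z*(41 + Z))
6840/w(u(6)) + 2212/19187 = 6840/((2*(√2*√6)*(41 + √2*√6))) + 2212/19187 = 6840/((2*(2*√3)*(41 + 2*√3))) + 2212*(1/19187) = 6840/((4*√3*(41 + 2*√3))) + 316/2741 = 6840*(√3/(12*(41 + 2*√3))) + 316/2741 = 570*√3/(41 + 2*√3) + 316/2741 = 316/2741 + 570*√3/(41 + 2*√3)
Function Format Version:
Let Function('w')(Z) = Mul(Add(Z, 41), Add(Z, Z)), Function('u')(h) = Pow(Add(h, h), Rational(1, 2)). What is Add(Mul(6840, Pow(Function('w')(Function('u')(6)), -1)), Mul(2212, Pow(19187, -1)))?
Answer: Add(Rational(-8846816, 4574729), Mul(Rational(23370, 1669), Pow(3, Rational(1, 2)))) ≈ 22.319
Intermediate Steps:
Function('u')(h) = Mul(Pow(2, Rational(1, 2)), Pow(h, Rational(1, 2))) (Function('u')(h) = Pow(Mul(2, h), Rational(1, 2)) = Mul(Pow(2, Rational(1, 2)), Pow(h, Rational(1, 2))))
Function('w')(Z) = Mul(2, Z, Add(41, Z)) (Function('w')(Z) = Mul(Add(41, Z), Mul(2, Z)) = Mul(2, Z, Add(41, Z)))
Add(Mul(6840, Pow(Function('w')(Function('u')(6)), -1)), Mul(2212, Pow(19187, -1))) = Add(Mul(6840, Pow(Mul(2, Mul(Pow(2, Rational(1, 2)), Pow(6, Rational(1, 2))), Add(41, Mul(Pow(2, Rational(1, 2)), Pow(6, Rational(1, 2))))), -1)), Mul(2212, Pow(19187, -1))) = Add(Mul(6840, Pow(Mul(2, Mul(2, Pow(3, Rational(1, 2))), Add(41, Mul(2, Pow(3, Rational(1, 2))))), -1)), Mul(2212, Rational(1, 19187))) = Add(Mul(6840, Pow(Mul(4, Pow(3, Rational(1, 2)), Add(41, Mul(2, Pow(3, Rational(1, 2))))), -1)), Rational(316, 2741)) = Add(Mul(6840, Mul(Rational(1, 12), Pow(3, Rational(1, 2)), Pow(Add(41, Mul(2, Pow(3, Rational(1, 2)))), -1))), Rational(316, 2741)) = Add(Mul(570, Pow(3, Rational(1, 2)), Pow(Add(41, Mul(2, Pow(3, Rational(1, 2)))), -1)), Rational(316, 2741)) = Add(Rational(316, 2741), Mul(570, Pow(3, Rational(1, 2)), Pow(Add(41, Mul(2, Pow(3, Rational(1, 2)))), -1)))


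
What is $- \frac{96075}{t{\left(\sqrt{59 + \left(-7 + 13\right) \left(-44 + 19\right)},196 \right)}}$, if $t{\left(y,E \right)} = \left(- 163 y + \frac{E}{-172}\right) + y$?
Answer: $\frac{28918575}{630827371} - \frac{4111159050 i \sqrt{91}}{630827371} \approx 0.045842 - 62.169 i$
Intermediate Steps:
$t{\left(y,E \right)} = - 162 y - \frac{E}{172}$ ($t{\left(y,E \right)} = \left(- 163 y - \frac{E}{172}\right) + y = - 162 y - \frac{E}{172}$)
$- \frac{96075}{t{\left(\sqrt{59 + \left(-7 + 13\right) \left(-44 + 19\right)},196 \right)}} = - \frac{96075}{- 162 \sqrt{59 + \left(-7 + 13\right) \left(-44 + 19\right)} - \frac{49}{43}} = - \frac{96075}{- 162 \sqrt{59 + 6 \left(-25\right)} - \frac{49}{43}} = - \frac{96075}{- 162 \sqrt{59 - 150} - \frac{49}{43}} = - \frac{96075}{- 162 \sqrt{-91} - \frac{49}{43}} = - \frac{96075}{- 162 i \sqrt{91} - \frac{49}{43}} = - \frac{96075}{- \frac{49}{43} - 162 i \sqrt{91}}$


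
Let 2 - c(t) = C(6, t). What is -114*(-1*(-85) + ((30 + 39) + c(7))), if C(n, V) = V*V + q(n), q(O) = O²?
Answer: -8094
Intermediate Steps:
C(n, V) = V² + n² (C(n, V) = V*V + n² = V² + n²)
c(t) = -34 - t² (c(t) = 2 - (t² + 6²) = 2 - (t² + 36) = 2 - (36 + t²) = 2 + (-36 - t²) = -34 - t²)
-114*(-1*(-85) + ((30 + 39) + c(7))) = -114*(-1*(-85) + ((30 + 39) + (-34 - 1*7²))) = -114*(85 + (69 + (-34 - 1*49))) = -114*(85 + (69 + (-34 - 49))) = -114*(85 + (69 - 83)) = -114*(85 - 14) = -114*71 = -8094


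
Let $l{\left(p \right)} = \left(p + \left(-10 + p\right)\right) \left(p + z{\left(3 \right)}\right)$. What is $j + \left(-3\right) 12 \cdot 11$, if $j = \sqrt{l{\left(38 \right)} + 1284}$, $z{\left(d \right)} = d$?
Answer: $-396 + \sqrt{3990} \approx -332.83$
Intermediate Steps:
$l{\left(p \right)} = \left(-10 + 2 p\right) \left(3 + p\right)$ ($l{\left(p \right)} = \left(p + \left(-10 + p\right)\right) \left(p + 3\right) = \left(-10 + 2 p\right) \left(3 + p\right)$)
$j = \sqrt{3990}$ ($j = \sqrt{\left(-30 - 152 + 2 \cdot 38^{2}\right) + 1284} = \sqrt{\left(-30 - 152 + 2 \cdot 1444\right) + 1284} = \sqrt{\left(-30 - 152 + 2888\right) + 1284} = \sqrt{2706 + 1284} = \sqrt{3990} \approx 63.166$)
$j + \left(-3\right) 12 \cdot 11 = \sqrt{3990} + \left(-3\right) 12 \cdot 11 = \sqrt{3990} - 396 = -396 + \sqrt{3990}$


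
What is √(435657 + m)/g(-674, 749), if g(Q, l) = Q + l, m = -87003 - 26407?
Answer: √322247/75 ≈ 7.5689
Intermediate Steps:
m = -113410
√(435657 + m)/g(-674, 749) = √(435657 - 113410)/(-674 + 749) = √322247/75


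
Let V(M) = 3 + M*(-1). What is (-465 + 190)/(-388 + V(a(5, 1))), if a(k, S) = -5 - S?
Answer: 275/379 ≈ 0.72559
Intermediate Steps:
V(M) = 3 - M
(-465 + 190)/(-388 + V(a(5, 1))) = (-465 + 190)/(-388 + (3 - (-5 - 1*1))) = -275/(-388 + (3 - (-5 - 1))) = -275/(-388 + (3 - 1*(-6))) = -275/(-388 + (3 + 6)) = -275/(-388 + 9) = -275/(-379) = -275*(-1/379) = 275/379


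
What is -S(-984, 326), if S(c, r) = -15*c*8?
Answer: -118080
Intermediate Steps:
S(c, r) = -120*c
-S(-984, 326) = -(-120)*(-984) = -1*118080 = -118080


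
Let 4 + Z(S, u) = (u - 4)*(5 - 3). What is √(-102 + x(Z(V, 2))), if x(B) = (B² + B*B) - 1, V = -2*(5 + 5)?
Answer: 5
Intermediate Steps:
V = -20 (V = -2*10 = -20)
Z(S, u) = -12 + 2*u (Z(S, u) = -4 + (u - 4)*(5 - 3) = -4 + (-4 + u)*2 = -4 + (-8 + 2*u) = -12 + 2*u)
x(B) = -1 + 2*B² (x(B) = (B² + B²) - 1 = 2*B² - 1 = -1 + 2*B²)
√(-102 + x(Z(V, 2))) = √(-102 + (-1 + 2*(-12 + 2*2)²)) = √(-102 + (-1 + 2*(-12 + 4)²)) = √(-102 + (-1 + 2*(-8)²)) = √(-102 + (-1 + 2*64)) = √(-102 + (-1 + 128)) = √(-102 + 127) = √25 = 5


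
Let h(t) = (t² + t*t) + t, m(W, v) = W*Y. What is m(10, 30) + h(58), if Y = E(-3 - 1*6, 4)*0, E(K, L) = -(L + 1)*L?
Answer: 6786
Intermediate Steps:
E(K, L) = -L*(1 + L) (E(K, L) = -(1 + L)*L = -L*(1 + L))
Y = 0 (Y = -1*4*(1 + 4)*0 = -1*4*5*0 = -20*0 = 0)
m(W, v) = 0 (m(W, v) = W*0 = 0)
h(t) = t + 2*t² (h(t) = (t² + t²) + t = 2*t² + t = t + 2*t²)
m(10, 30) + h(58) = 0 + 58*(1 + 2*58) = 0 + 58*(1 + 116) = 0 + 58*117 = 0 + 6786 = 6786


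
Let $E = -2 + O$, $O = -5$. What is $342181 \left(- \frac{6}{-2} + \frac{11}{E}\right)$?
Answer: $488830$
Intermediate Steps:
$E = -7$ ($E = -2 - 5 = -7$)
$342181 \left(- \frac{6}{-2} + \frac{11}{E}\right) = 342181 \left(- \frac{6}{-2} + \frac{11}{-7}\right) = 342181 \left(\left(-6\right) \left(- \frac{1}{2}\right) + 11 \left(- \frac{1}{7}\right)\right) = 342181 \left(3 - \frac{11}{7}\right) = 342181 \cdot \frac{10}{7} = 488830$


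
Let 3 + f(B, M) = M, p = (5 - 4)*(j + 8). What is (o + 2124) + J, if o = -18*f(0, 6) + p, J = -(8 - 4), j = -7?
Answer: 2067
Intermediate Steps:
p = 1 (p = (5 - 4)*(-7 + 8) = 1*1 = 1)
J = -4 (J = -1*4 = -4)
f(B, M) = -3 + M
o = -53 (o = -18*(-3 + 6) + 1 = -18*3 + 1 = -54 + 1 = -53)
(o + 2124) + J = (-53 + 2124) - 4 = 2071 - 4 = 2067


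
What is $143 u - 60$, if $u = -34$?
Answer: $-4922$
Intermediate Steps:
$143 u - 60 = 143 \left(-34\right) - 60 = -4862 - 60 = -4922$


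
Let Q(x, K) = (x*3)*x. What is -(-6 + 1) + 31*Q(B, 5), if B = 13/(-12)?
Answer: 5479/48 ≈ 114.15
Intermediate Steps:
B = -13/12 (B = 13*(-1/12) = -13/12 ≈ -1.0833)
Q(x, K) = 3*x**2 (Q(x, K) = (3*x)*x = 3*x**2)
-(-6 + 1) + 31*Q(B, 5) = -(-6 + 1) + 31*(3*(-13/12)**2) = -1*(-5) + 31*(3*(169/144)) = 5 + 31*(169/48) = 5 + 5239/48 = 5479/48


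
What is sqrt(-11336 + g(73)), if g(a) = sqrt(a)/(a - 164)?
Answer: sqrt(-93873416 - 91*sqrt(73))/91 ≈ 106.47*I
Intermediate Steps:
g(a) = sqrt(a)/(-164 + a)
sqrt(-11336 + g(73)) = sqrt(-11336 + sqrt(73)/(-164 + 73)) = sqrt(-11336 + sqrt(73)/(-91)) = sqrt(-11336 + sqrt(73)*(-1/91)) = sqrt(-11336 - sqrt(73)/91)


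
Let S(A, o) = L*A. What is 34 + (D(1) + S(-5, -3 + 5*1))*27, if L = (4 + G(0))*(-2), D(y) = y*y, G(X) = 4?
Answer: 2221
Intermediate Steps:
D(y) = y²
L = -16 (L = (4 + 4)*(-2) = 8*(-2) = -16)
S(A, o) = -16*A
34 + (D(1) + S(-5, -3 + 5*1))*27 = 34 + (1² - 16*(-5))*27 = 34 + (1 + 80)*27 = 34 + 81*27 = 34 + 2187 = 2221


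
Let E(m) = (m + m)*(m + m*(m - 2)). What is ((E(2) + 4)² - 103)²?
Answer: 1681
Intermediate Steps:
E(m) = 2*m*(m + m*(-2 + m)) (E(m) = (2*m)*(m + m*(-2 + m)) = 2*m*(m + m*(-2 + m)))
((E(2) + 4)² - 103)² = ((2*2²*(-1 + 2) + 4)² - 103)² = ((2*4*1 + 4)² - 103)² = ((8 + 4)² - 103)² = (12² - 103)² = (144 - 103)² = 41² = 1681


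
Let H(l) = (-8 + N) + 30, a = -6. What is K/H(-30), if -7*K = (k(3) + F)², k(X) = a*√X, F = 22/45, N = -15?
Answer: -31312/14175 + 88*√3/735 ≈ -2.0016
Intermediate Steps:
F = 22/45 (F = 22*(1/45) = 22/45 ≈ 0.48889)
k(X) = -6*√X
H(l) = 7 (H(l) = (-8 - 15) + 30 = -23 + 30 = 7)
K = -(22/45 - 6*√3)²/7 (K = -(-6*√3 + 22/45)²/7 = -(22/45 - 6*√3)²/7 ≈ -14.011)
K/H(-30) = (-31312/2025 + 88*√3/105)/7 = (-31312/2025 + 88*√3/105)*(⅐) = -31312/14175 + 88*√3/735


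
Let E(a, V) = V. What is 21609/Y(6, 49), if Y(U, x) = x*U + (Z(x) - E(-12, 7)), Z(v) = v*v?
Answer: 1029/128 ≈ 8.0391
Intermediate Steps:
Z(v) = v²
Y(U, x) = -7 + x² + U*x (Y(U, x) = x*U + (x² - 1*7) = U*x + (x² - 7) = U*x + (-7 + x²) = -7 + x² + U*x)
21609/Y(6, 49) = 21609/(-7 + 49² + 6*49) = 21609/(-7 + 2401 + 294) = 21609/2688 = 21609*(1/2688) = 1029/128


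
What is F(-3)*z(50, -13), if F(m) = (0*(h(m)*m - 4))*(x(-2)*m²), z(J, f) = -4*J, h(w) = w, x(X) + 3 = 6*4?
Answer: 0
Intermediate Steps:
x(X) = 21 (x(X) = -3 + 6*4 = -3 + 24 = 21)
F(m) = 0 (F(m) = (0*(m*m - 4))*(21*m²) = (0*(m² - 4))*(21*m²) = (0*(-4 + m²))*(21*m²) = 0*(21*m²) = 0)
F(-3)*z(50, -13) = 0*(-4*50) = 0*(-200) = 0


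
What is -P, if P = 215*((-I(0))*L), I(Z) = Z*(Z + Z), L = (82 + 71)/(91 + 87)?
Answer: 0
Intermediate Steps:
L = 153/178 ≈ 0.85955
I(Z) = 2*Z² (I(Z) = Z*(2*Z) = 2*Z²)
P = 0 (P = 215*(-2*0²*(153/178)) = 215*(-2*0*(153/178)) = 215*(-1*0*(153/178)) = 215*(0*(153/178)) = 215*0 = 0)
-P = -1*0 = 0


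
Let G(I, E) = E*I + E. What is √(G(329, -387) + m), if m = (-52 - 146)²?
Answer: 3*I*√9834 ≈ 297.5*I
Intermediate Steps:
G(I, E) = E + E*I
m = 39204 (m = (-198)² = 39204)
√(G(329, -387) + m) = √(-387*(1 + 329) + 39204) = √(-387*330 + 39204) = √(-127710 + 39204) = √(-88506) = 3*I*√9834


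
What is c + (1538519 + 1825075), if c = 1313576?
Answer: 4677170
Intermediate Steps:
c + (1538519 + 1825075) = 1313576 + (1538519 + 1825075) = 1313576 + 3363594 = 4677170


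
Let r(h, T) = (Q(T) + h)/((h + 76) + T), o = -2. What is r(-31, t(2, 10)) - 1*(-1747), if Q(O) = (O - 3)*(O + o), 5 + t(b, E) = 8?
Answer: 83825/48 ≈ 1746.4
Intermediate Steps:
t(b, E) = 3 (t(b, E) = -5 + 8 = 3)
Q(O) = (-3 + O)*(-2 + O) (Q(O) = (O - 3)*(O - 2) = (-3 + O)*(-2 + O))
r(h, T) = (6 + h + T² - 5*T)/(76 + T + h) (r(h, T) = ((6 + T² - 5*T) + h)/((h + 76) + T) = (6 + h + T² - 5*T)/((76 + h) + T) = (6 + h + T² - 5*T)/(76 + T + h))
r(-31, t(2, 10)) - 1*(-1747) = (6 - 31 + 3² - 5*3)/(76 + 3 - 31) - 1*(-1747) = (6 - 31 + 9 - 15)/48 + 1747 = (1/48)*(-31) + 1747 = -31/48 + 1747 = 83825/48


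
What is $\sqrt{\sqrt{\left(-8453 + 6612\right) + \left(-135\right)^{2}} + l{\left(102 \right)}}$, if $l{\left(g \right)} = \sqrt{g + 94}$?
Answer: $\sqrt{142} \approx 11.916$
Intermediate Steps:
$l{\left(g \right)} = \sqrt{94 + g}$
$\sqrt{\sqrt{\left(-8453 + 6612\right) + \left(-135\right)^{2}} + l{\left(102 \right)}} = \sqrt{\sqrt{\left(-8453 + 6612\right) + \left(-135\right)^{2}} + \sqrt{94 + 102}} = \sqrt{\sqrt{-1841 + 18225} + \sqrt{196}} = \sqrt{\sqrt{16384} + 14} = \sqrt{128 + 14} = \sqrt{142}$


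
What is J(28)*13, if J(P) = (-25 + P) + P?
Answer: 403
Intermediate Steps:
J(P) = -25 + 2*P
J(28)*13 = (-25 + 2*28)*13 = (-25 + 56)*13 = 31*13 = 403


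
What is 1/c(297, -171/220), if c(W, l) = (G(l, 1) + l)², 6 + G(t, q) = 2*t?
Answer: 48400/3359889 ≈ 0.014405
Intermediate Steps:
G(t, q) = -6 + 2*t
c(W, l) = (-6 + 3*l)² (c(W, l) = ((-6 + 2*l) + l)² = (-6 + 3*l)²)
1/c(297, -171/220) = 1/(9*(-2 - 171/220)²) = 1/(9*(-611/220)²) = 1/(9*(373321/48400)) = 1/(3359889/48400) = 48400/3359889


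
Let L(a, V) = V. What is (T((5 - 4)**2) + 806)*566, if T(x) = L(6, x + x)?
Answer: 457328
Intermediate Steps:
T(x) = 2*x (T(x) = x + x = 2*x)
(T((5 - 4)**2) + 806)*566 = (2*(5 - 4)**2 + 806)*566 = (2*1**2 + 806)*566 = (2*1 + 806)*566 = (2 + 806)*566 = 808*566 = 457328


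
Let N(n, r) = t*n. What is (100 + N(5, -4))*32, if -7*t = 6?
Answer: 21440/7 ≈ 3062.9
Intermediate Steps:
t = -6/7 (t = -⅐*6 = -6/7 ≈ -0.85714)
N(n, r) = -6*n/7
(100 + N(5, -4))*32 = (100 - 6/7*5)*32 = (100 - 30/7)*32 = (670/7)*32 = 21440/7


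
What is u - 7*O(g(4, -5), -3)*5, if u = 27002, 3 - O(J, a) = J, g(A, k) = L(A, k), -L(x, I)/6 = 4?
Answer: 26057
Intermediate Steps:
L(x, I) = -24 (L(x, I) = -6*4 = -24)
g(A, k) = -24
O(J, a) = 3 - J
u - 7*O(g(4, -5), -3)*5 = 27002 - 7*(3 - 1*(-24))*5 = 27002 - 7*(3 + 24)*5 = 27002 - 7*27*5 = 27002 - 189*5 = 27002 - 1*945 = 27002 - 945 = 26057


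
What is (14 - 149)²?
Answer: 18225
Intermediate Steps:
(14 - 149)² = (-135)² = 18225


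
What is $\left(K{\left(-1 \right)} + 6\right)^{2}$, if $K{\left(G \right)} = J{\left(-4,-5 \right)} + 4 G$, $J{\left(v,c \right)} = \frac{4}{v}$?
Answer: $1$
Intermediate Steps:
$K{\left(G \right)} = -1 + 4 G$ ($K{\left(G \right)} = \frac{4}{-4} + 4 G = 4 \left(- \frac{1}{4}\right) + 4 G = -1 + 4 G$)
$\left(K{\left(-1 \right)} + 6\right)^{2} = \left(\left(-1 + 4 \left(-1\right)\right) + 6\right)^{2} = \left(\left(-1 - 4\right) + 6\right)^{2} = \left(-5 + 6\right)^{2} = 1^{2} = 1$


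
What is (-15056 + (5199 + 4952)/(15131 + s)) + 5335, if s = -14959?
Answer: -1661861/172 ≈ -9662.0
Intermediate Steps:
(-15056 + (5199 + 4952)/(15131 + s)) + 5335 = (-15056 + (5199 + 4952)/(15131 - 14959)) + 5335 = (-15056 + 10151/172) + 5335 = -2579481/172 + 5335 = -1661861/172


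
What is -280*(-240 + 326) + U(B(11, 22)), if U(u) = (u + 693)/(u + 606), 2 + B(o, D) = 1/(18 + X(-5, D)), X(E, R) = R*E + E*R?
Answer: -979262993/40669 ≈ -24079.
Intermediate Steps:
X(E, R) = 2*E*R (X(E, R) = E*R + E*R = 2*E*R)
B(o, D) = -2 + 1/(18 - 10*D) (B(o, D) = -2 + 1/(18 + 2*(-5)*D) = -2 + 1/(18 - 10*D))
U(u) = (693 + u)/(606 + u)
-280*(-240 + 326) + U(B(11, 22)) = -280*(-240 + 326) + (693 + 5*(7 - 4*22)/(2*(-9 + 5*22)))/(606 + 5*(7 - 4*22)/(2*(-9 + 5*22))) = -280*86 + (693 + 5*(7 - 88)/(2*(-9 + 110)))/(606 + 5*(7 - 88)/(2*(-9 + 110))) = -24080 + (693 + (5/2)*(-81)/101)/(606 + (5/2)*(-81)/101) = -24080 + (693 + (5/2)*(1/101)*(-81))/(606 + (5/2)*(1/101)*(-81)) = -24080 + (693 - 405/202)/(606 - 405/202) = -24080 + (139581/202)/(122007/202) = -24080 + (202/122007)*(139581/202) = -24080 + 46527/40669 = -979262993/40669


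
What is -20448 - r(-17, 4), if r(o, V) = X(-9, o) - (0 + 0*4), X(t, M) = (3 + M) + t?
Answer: -20425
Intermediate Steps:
X(t, M) = 3 + M + t
r(o, V) = -6 + o (r(o, V) = (3 + o - 9) - (0 + 0*4) = (-6 + o) - (0 + 0) = (-6 + o) - 1*0 = (-6 + o) + 0 = -6 + o)
-20448 - r(-17, 4) = -20448 - (-6 - 17) = -20448 - 1*(-23) = -20448 + 23 = -20425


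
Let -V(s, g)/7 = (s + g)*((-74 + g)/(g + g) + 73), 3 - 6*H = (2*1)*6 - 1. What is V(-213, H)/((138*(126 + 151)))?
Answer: 202545/50968 ≈ 3.9740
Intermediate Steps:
H = -4/3 (H = ½ - ((2*1)*6 - 1)/6 = ½ - (2*6 - 1)/6 = ½ - (12 - 1)/6 = ½ - ⅙*11 = ½ - 11/6 = -4/3 ≈ -1.3333)
V(s, g) = -7*(73 + (-74 + g)/(2*g))*(g + s) (V(s, g) = -7*(s + g)*((-74 + g)/(g + g) + 73) = -7*(g + s)*((-74 + g)/((2*g)) + 73) = -7*(g + s)*((-74 + g)*(1/(2*g)) + 73) = -7*(g + s)*((-74 + g)/(2*g) + 73) = -7*(g + s)*(73 + (-74 + g)/(2*g)) = -7*(73 + (-74 + g)/(2*g))*(g + s))
V(-213, H)/((138*(126 + 151))) = (259 - 1029/2*(-4/3) - 1029/2*(-213) + 259*(-213)/(-4/3))/((138*(126 + 151))) = (259 + 686 + 219177/2 + 259*(-213)*(-¾))/((138*277)) = (259 + 686 + 219177/2 + 165501/4)/38226 = (607635/4)*(1/38226) = 202545/50968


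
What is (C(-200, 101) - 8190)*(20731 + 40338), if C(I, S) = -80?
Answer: -505040630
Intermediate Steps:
(C(-200, 101) - 8190)*(20731 + 40338) = (-80 - 8190)*(20731 + 40338) = -8270*61069 = -505040630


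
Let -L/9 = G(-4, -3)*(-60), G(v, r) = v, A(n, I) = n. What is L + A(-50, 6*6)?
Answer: -2210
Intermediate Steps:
L = -2160 (L = -(-36)*(-60) = -9*240 = -2160)
L + A(-50, 6*6) = -2160 - 50 = -2210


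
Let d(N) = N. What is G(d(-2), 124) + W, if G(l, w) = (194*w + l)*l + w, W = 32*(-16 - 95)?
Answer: -51536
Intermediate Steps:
W = -3552 (W = 32*(-111) = -3552)
G(l, w) = w + l*(l + 194*w) (G(l, w) = (l + 194*w)*l + w = l*(l + 194*w) + w = w + l*(l + 194*w))
G(d(-2), 124) + W = (124 + (-2)² + 194*(-2)*124) - 3552 = (124 + 4 - 48112) - 3552 = -47984 - 3552 = -51536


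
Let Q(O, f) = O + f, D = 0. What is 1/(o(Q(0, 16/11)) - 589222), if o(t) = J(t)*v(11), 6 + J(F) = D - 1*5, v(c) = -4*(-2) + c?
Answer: -1/589431 ≈ -1.6966e-6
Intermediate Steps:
v(c) = 8 + c
J(F) = -11 (J(F) = -6 + (0 - 1*5) = -6 + (0 - 5) = -6 - 5 = -11)
o(t) = -209 (o(t) = -11*(8 + 11) = -11*19 = -209)
1/(o(Q(0, 16/11)) - 589222) = 1/(-209 - 589222) = 1/(-589431) = -1/589431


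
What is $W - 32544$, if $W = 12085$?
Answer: $-20459$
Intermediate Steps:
$W - 32544 = 12085 - 32544 = -20459$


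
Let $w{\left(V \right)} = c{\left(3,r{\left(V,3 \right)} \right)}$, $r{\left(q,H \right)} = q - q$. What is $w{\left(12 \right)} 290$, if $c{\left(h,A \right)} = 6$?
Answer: $1740$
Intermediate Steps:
$r{\left(q,H \right)} = 0$
$w{\left(V \right)} = 6$
$w{\left(12 \right)} 290 = 6 \cdot 290 = 1740$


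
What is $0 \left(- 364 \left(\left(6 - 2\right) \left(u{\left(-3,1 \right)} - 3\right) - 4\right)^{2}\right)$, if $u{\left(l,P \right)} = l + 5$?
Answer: $0$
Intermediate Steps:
$u{\left(l,P \right)} = 5 + l$
$0 \left(- 364 \left(\left(6 - 2\right) \left(u{\left(-3,1 \right)} - 3\right) - 4\right)^{2}\right) = 0 \left(- 364 \left(\left(6 - 2\right) \left(\left(5 - 3\right) - 3\right) - 4\right)^{2}\right) = 0 \left(- 364 \left(4 \left(2 - 3\right) - 4\right)^{2}\right) = 0 \left(- 364 \left(4 \left(-1\right) - 4\right)^{2}\right) = 0 \left(- 364 \left(-4 - 4\right)^{2}\right) = 0 \left(- 364 \left(-8\right)^{2}\right) = 0 \left(\left(-364\right) 64\right) = 0 \left(-23296\right) = 0$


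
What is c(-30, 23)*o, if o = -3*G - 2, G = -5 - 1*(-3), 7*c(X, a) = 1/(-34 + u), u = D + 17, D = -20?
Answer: -4/259 ≈ -0.015444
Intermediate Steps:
u = -3 (u = -20 + 17 = -3)
c(X, a) = -1/259 (c(X, a) = 1/(7*(-34 - 3)) = (⅐)/(-37) = (⅐)*(-1/37) = -1/259)
G = -2 (G = -5 + 3 = -2)
o = 4 (o = -3*(-2) - 2 = 6 - 2 = 4)
c(-30, 23)*o = -1/259*4 = -4/259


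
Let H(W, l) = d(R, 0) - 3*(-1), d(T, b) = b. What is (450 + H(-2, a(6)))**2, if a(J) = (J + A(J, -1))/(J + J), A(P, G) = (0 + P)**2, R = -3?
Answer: 205209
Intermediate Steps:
A(P, G) = P**2
a(J) = (J + J**2)/(2*J) (a(J) = (J + J**2)/(J + J) = (J + J**2)/((2*J)) = (J + J**2)*(1/(2*J)) = (J + J**2)/(2*J))
H(W, l) = 3 (H(W, l) = 0 - 3*(-1) = 0 + 3 = 3)
(450 + H(-2, a(6)))**2 = (450 + 3)**2 = 453**2 = 205209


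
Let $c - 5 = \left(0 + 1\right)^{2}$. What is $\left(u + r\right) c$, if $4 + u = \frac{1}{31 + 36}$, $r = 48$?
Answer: $\frac{17694}{67} \approx 264.09$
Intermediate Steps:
$u = - \frac{267}{67}$ ($u = -4 + \frac{1}{31 + 36} = -4 + \frac{1}{67} = - \frac{267}{67} \approx -3.9851$)
$c = 6$ ($c = 5 + \left(0 + 1\right)^{2} = 5 + 1^{2} = 5 + 1 = 6$)
$\left(u + r\right) c = \left(- \frac{267}{67} + 48\right) 6 = \frac{2949}{67} \cdot 6 = \frac{17694}{67}$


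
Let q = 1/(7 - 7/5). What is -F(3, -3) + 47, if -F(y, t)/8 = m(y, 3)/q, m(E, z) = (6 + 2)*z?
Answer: 5611/5 ≈ 1122.2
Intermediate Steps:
q = 5/28 (q = 1/(7 - 7*⅕) = 1/(7 - 7/5) = 1/(28/5) = 5/28 ≈ 0.17857)
m(E, z) = 8*z
F(y, t) = -5376/5 (F(y, t) = -8*8*3/5/28 = -192*28/5 = -8*672/5 = -5376/5)
-F(3, -3) + 47 = -1*(-5376/5) + 47 = 5376/5 + 47 = 5611/5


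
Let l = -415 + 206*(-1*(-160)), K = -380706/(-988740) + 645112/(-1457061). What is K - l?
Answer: -2604787978634173/80036360730 ≈ -32545.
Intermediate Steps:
K = -4618676323/80036360730 (K = -380706*(-1/988740) + 645112*(-1/1457061) = 63451/164790 - 645112/1457061 = -4618676323/80036360730 ≈ -0.057707)
l = 32545 (l = -415 + 206*160 = -415 + 32960 = 32545)
K - l = -4618676323/80036360730 - 1*32545 = -4618676323/80036360730 - 32545 = -2604787978634173/80036360730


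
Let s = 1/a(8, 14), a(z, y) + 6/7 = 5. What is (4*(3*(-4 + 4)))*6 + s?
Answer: 7/29 ≈ 0.24138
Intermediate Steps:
a(z, y) = 29/7 (a(z, y) = -6/7 + 5 = 29/7)
s = 7/29 (s = 1/(29/7) = 7/29 ≈ 0.24138)
(4*(3*(-4 + 4)))*6 + s = (4*(3*(-4 + 4)))*6 + 7/29 = (4*(3*0))*6 + 7/29 = (4*0)*6 + 7/29 = 0*6 + 7/29 = 0 + 7/29 = 7/29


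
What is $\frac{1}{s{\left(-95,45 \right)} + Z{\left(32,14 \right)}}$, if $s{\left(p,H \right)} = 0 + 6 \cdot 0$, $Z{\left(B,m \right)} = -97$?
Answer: $- \frac{1}{97} \approx -0.010309$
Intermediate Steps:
$s{\left(p,H \right)} = 0$ ($s{\left(p,H \right)} = 0 + 0 = 0$)
$\frac{1}{s{\left(-95,45 \right)} + Z{\left(32,14 \right)}} = \frac{1}{0 - 97} = \frac{1}{-97} = - \frac{1}{97}$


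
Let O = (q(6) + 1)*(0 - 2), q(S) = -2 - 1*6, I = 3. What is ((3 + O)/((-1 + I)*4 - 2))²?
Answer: 289/36 ≈ 8.0278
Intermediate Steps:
q(S) = -8 (q(S) = -2 - 6 = -8)
O = 14 (O = (-8 + 1)*(0 - 2) = -7*(-2) = 14)
((3 + O)/((-1 + I)*4 - 2))² = ((3 + 14)/((-1 + 3)*4 - 2))² = (17/(2*4 - 2))² = (17/(8 - 2))² = (17/6)² = 289/36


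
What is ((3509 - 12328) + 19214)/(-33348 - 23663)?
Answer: -10395/57011 ≈ -0.18233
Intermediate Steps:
((3509 - 12328) + 19214)/(-33348 - 23663) = (-8819 + 19214)/(-57011) = 10395*(-1/57011) = -10395/57011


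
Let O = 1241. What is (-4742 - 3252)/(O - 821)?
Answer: -571/30 ≈ -19.033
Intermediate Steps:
(-4742 - 3252)/(O - 821) = (-4742 - 3252)/(1241 - 821) = -7994/420 = -7994*1/420 = -571/30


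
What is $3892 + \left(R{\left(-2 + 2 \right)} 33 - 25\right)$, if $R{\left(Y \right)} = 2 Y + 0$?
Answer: $3867$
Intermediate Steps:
$R{\left(Y \right)} = 2 Y$
$3892 + \left(R{\left(-2 + 2 \right)} 33 - 25\right) = 3892 - \left(25 - 2 \left(-2 + 2\right) 33\right) = 3892 - \left(25 - 2 \cdot 0 \cdot 33\right) = 3892 + \left(0 \cdot 33 - 25\right) = 3892 + \left(0 - 25\right) = 3892 - 25 = 3867$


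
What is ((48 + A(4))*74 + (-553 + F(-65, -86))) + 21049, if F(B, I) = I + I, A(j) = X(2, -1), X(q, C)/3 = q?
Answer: 24320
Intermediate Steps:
X(q, C) = 3*q
A(j) = 6 (A(j) = 3*2 = 6)
F(B, I) = 2*I
((48 + A(4))*74 + (-553 + F(-65, -86))) + 21049 = ((48 + 6)*74 + (-553 + 2*(-86))) + 21049 = (54*74 + (-553 - 172)) + 21049 = (3996 - 725) + 21049 = 3271 + 21049 = 24320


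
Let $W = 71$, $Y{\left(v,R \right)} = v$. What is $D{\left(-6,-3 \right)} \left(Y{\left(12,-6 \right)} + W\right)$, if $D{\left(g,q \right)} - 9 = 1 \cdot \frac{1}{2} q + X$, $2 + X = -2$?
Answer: $\frac{581}{2} \approx 290.5$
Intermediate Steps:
$X = -4$ ($X = -2 - 2 = -4$)
$D{\left(g,q \right)} = 5 + \frac{q}{2}$ ($D{\left(g,q \right)} = 9 + \left(1 \cdot \frac{1}{2} q - 4\right) = 9 + \left(\frac{q}{2} - 4\right) = 9 + \left(-4 + \frac{q}{2}\right) = 5 + \frac{q}{2}$)
$D{\left(-6,-3 \right)} \left(Y{\left(12,-6 \right)} + W\right) = \left(5 + \frac{1}{2} \left(-3\right)\right) \left(12 + 71\right) = \left(5 - \frac{3}{2}\right) 83 = \frac{7}{2} \cdot 83 = \frac{581}{2}$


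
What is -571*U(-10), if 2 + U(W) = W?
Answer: 6852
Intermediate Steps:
U(W) = -2 + W
-571*U(-10) = -571*(-2 - 10) = -571*(-12) = 6852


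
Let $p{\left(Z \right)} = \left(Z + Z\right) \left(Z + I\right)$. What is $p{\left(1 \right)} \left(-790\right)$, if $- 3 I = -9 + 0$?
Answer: $-6320$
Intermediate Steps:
$I = 3$ ($I = - \frac{-9 + 0}{3} = \left(- \frac{1}{3}\right) \left(-9\right) = 3$)
$p{\left(Z \right)} = 2 Z \left(3 + Z\right)$ ($p{\left(Z \right)} = \left(Z + Z\right) \left(Z + 3\right) = 2 Z \left(3 + Z\right)$)
$p{\left(1 \right)} \left(-790\right) = 2 \cdot 1 \left(3 + 1\right) \left(-790\right) = 2 \cdot 1 \cdot 4 \left(-790\right) = 8 \left(-790\right) = -6320$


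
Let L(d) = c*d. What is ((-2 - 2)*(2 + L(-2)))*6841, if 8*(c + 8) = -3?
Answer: -513075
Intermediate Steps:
c = -67/8 (c = -8 + (1/8)*(-3) = -8 - 3/8 = -67/8 ≈ -8.3750)
L(d) = -67*d/8
((-2 - 2)*(2 + L(-2)))*6841 = ((-2 - 2)*(2 - 67/8*(-2)))*6841 = -4*(2 + 67/4)*6841 = -4*75/4*6841 = -75*6841 = -513075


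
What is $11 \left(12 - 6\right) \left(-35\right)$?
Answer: $-2310$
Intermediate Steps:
$11 \left(12 - 6\right) \left(-35\right) = 11 \cdot 6 \left(-35\right) = 66 \left(-35\right) = -2310$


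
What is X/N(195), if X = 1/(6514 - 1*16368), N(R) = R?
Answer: -1/1921530 ≈ -5.2042e-7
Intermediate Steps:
X = -1/9854 (X = 1/(6514 - 16368) = 1/(-9854) = -1/9854 ≈ -0.00010148)
X/N(195) = -1/9854/195 = -1/9854*1/195 = -1/1921530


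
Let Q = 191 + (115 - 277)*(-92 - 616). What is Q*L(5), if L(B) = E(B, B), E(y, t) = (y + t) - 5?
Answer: 574435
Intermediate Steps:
E(y, t) = -5 + t + y (E(y, t) = (t + y) - 5 = -5 + t + y)
L(B) = -5 + 2*B (L(B) = -5 + B + B = -5 + 2*B)
Q = 114887 (Q = 191 - 162*(-708) = 191 + 114696 = 114887)
Q*L(5) = 114887*(-5 + 2*5) = 114887*(-5 + 10) = 114887*5 = 574435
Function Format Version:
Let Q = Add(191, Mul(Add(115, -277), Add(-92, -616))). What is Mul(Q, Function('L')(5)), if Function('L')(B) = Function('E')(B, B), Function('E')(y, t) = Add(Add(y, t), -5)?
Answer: 574435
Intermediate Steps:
Function('E')(y, t) = Add(-5, t, y) (Function('E')(y, t) = Add(Add(t, y), -5) = Add(-5, t, y))
Function('L')(B) = Add(-5, Mul(2, B)) (Function('L')(B) = Add(-5, B, B) = Add(-5, Mul(2, B)))
Q = 114887 (Q = Add(191, Mul(-162, -708)) = Add(191, 114696) = 114887)
Mul(Q, Function('L')(5)) = Mul(114887, Add(-5, Mul(2, 5))) = Mul(114887, Add(-5, 10)) = Mul(114887, 5) = 574435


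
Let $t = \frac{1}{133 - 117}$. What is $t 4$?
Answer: $\frac{1}{4} \approx 0.25$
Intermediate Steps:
$t = \frac{1}{16} \approx 0.0625$
$t 4 = \frac{1}{16} \cdot 4 = \frac{1}{4}$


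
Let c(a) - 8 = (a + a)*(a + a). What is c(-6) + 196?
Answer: 348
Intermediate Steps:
c(a) = 8 + 4*a² (c(a) = 8 + (a + a)*(a + a) = 8 + (2*a)*(2*a) = 8 + 4*a²)
c(-6) + 196 = (8 + 4*(-6)²) + 196 = (8 + 4*36) + 196 = (8 + 144) + 196 = 152 + 196 = 348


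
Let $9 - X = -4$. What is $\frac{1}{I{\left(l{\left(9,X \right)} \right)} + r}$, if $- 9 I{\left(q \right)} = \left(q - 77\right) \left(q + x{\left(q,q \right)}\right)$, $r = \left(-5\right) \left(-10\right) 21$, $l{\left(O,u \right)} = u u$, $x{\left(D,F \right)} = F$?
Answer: $- \frac{9}{21646} \approx -0.00041578$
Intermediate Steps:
$X = 13$ ($X = 9 - -4 = 9 + 4 = 13$)
$l{\left(O,u \right)} = u^{2}$
$r = 1050$ ($r = 50 \cdot 21 = 1050$)
$I{\left(q \right)} = - \frac{2 q \left(-77 + q\right)}{9}$ ($I{\left(q \right)} = - \frac{\left(q - 77\right) \left(q + q\right)}{9} = - \frac{\left(-77 + q\right) 2 q}{9} = - \frac{2 q \left(-77 + q\right)}{9}$)
$\frac{1}{I{\left(l{\left(9,X \right)} \right)} + r} = \frac{1}{\frac{2 \cdot 13^{2} \left(77 - 13^{2}\right)}{9} + 1050} = \frac{1}{\frac{2}{9} \cdot 169 \left(77 - 169\right) + 1050} = \frac{1}{\frac{2}{9} \cdot 169 \left(-92\right) + 1050} = \frac{1}{- \frac{31096}{9} + 1050} = \frac{1}{- \frac{21646}{9}} = - \frac{9}{21646}$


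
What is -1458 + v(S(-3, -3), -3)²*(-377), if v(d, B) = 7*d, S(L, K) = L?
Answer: -167715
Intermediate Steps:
-1458 + v(S(-3, -3), -3)²*(-377) = -1458 + (7*(-3))²*(-377) = -1458 + (-21)²*(-377) = -1458 + 441*(-377) = -1458 - 166257 = -167715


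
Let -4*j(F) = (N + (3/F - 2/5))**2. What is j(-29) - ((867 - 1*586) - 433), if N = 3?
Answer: 3163039/21025 ≈ 150.44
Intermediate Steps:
j(F) = -(13/5 + 3/F)**2/4 (j(F) = -(3 + (3/F - 2/5))**2/4 = -(3 + (-2/5 + 3/F))**2/4 = -(13/5 + 3/F)**2/4)
j(-29) - ((867 - 1*586) - 433) = -1/100*(15 + 13*(-29))**2/(-29)**2 - ((867 - 1*586) - 433) = -1/100*1/841*(15 - 377)**2 - ((867 - 586) - 433) = -1/100*1/841*(-362)**2 - (281 - 433) = -1/100*1/841*131044 - 1*(-152) = -32761/21025 + 152 = 3163039/21025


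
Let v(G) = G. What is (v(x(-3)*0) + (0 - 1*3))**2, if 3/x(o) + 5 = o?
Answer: 9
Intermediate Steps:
x(o) = 3/(-5 + o)
(v(x(-3)*0) + (0 - 1*3))**2 = ((3/(-5 - 3))*0 + (0 - 1*3))**2 = ((3/(-8))*0 + (0 - 3))**2 = ((3*(-1/8))*0 - 3)**2 = (-3/8*0 - 3)**2 = (0 - 3)**2 = (-3)**2 = 9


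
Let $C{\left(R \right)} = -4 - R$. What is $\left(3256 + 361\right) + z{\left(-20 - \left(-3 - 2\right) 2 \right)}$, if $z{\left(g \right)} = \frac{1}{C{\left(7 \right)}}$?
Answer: $\frac{39786}{11} \approx 3616.9$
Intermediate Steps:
$z{\left(g \right)} = - \frac{1}{11}$ ($z{\left(g \right)} = \frac{1}{-4 - 7} = \frac{1}{-11} = - \frac{1}{11}$)
$\left(3256 + 361\right) + z{\left(-20 - \left(-3 - 2\right) 2 \right)} = \left(3256 + 361\right) - \frac{1}{11} = 3617 - \frac{1}{11} = \frac{39786}{11}$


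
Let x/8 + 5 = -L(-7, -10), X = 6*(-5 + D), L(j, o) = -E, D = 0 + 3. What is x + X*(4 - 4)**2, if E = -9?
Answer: -112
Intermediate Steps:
D = 3
L(j, o) = 9 (L(j, o) = -1*(-9) = 9)
X = -12 (X = 6*(-5 + 3) = 6*(-2) = -12)
x = -112 (x = -40 + 8*(-1*9) = -40 + 8*(-9) = -40 - 72 = -112)
x + X*(4 - 4)**2 = -112 - 12*(4 - 4)**2 = -112 - 12*0**2 = -112 - 12*0 = -112 + 0 = -112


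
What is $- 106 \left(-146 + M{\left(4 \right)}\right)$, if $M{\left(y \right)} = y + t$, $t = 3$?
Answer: $14734$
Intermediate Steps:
$M{\left(y \right)} = 3 + y$ ($M{\left(y \right)} = y + 3 = 3 + y$)
$- 106 \left(-146 + M{\left(4 \right)}\right) = - 106 \left(-146 + \left(3 + 4\right)\right) = - 106 \left(-146 + 7\right) = \left(-106\right) \left(-139\right) = 14734$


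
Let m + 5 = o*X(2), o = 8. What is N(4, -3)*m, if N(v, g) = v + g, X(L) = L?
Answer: 11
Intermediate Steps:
N(v, g) = g + v
m = 11 (m = -5 + 8*2 = -5 + 16 = 11)
N(4, -3)*m = (-3 + 4)*11 = 1*11 = 11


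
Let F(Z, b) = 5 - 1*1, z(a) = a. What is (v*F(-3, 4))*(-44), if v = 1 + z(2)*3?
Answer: -1232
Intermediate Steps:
F(Z, b) = 4 (F(Z, b) = 5 - 1 = 4)
v = 7 (v = 1 + 2*3 = 1 + 6 = 7)
(v*F(-3, 4))*(-44) = (7*4)*(-44) = 28*(-44) = -1232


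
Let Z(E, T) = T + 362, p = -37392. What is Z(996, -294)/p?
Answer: -17/9348 ≈ -0.0018186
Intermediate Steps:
Z(E, T) = 362 + T
Z(996, -294)/p = (362 - 294)/(-37392) = 68*(-1/37392) = -17/9348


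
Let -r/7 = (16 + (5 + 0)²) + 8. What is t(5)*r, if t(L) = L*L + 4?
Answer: -9947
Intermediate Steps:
t(L) = 4 + L² (t(L) = L² + 4 = 4 + L²)
r = -343 (r = -7*((16 + (5 + 0)²) + 8) = -7*((16 + 5²) + 8) = -7*((16 + 25) + 8) = -7*(41 + 8) = -7*49 = -343)
t(5)*r = (4 + 5²)*(-343) = (4 + 25)*(-343) = 29*(-343) = -9947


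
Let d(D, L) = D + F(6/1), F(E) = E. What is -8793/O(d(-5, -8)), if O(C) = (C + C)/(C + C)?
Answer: -8793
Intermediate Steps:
d(D, L) = 6 + D (d(D, L) = D + 6/1 = D + 6*1 = D + 6 = 6 + D)
O(C) = 1 (O(C) = (2*C)/((2*C)) = (2*C)*(1/(2*C)) = 1)
-8793/O(d(-5, -8)) = -8793/1 = -8793*1 = -8793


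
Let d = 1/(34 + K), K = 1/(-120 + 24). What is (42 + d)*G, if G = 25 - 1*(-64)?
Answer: 12205638/3263 ≈ 3740.6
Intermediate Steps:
K = -1/96 (K = 1/(-96) = -1/96 ≈ -0.010417)
G = 89 (G = 25 + 64 = 89)
d = 96/3263 (d = 1/(34 - 1/96) = 1/(3263/96) = 96/3263 ≈ 0.029421)
(42 + d)*G = (42 + 96/3263)*89 = (137142/3263)*89 = 12205638/3263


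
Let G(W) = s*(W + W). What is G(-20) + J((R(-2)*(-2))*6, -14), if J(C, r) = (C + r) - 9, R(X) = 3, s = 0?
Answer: -59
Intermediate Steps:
G(W) = 0 (G(W) = 0*(W + W) = 0*(2*W) = 0)
J(C, r) = -9 + C + r
G(-20) + J((R(-2)*(-2))*6, -14) = 0 + (-9 + (3*(-2))*6 - 14) = 0 + (-9 - 6*6 - 14) = 0 + (-9 - 36 - 14) = 0 - 59 = -59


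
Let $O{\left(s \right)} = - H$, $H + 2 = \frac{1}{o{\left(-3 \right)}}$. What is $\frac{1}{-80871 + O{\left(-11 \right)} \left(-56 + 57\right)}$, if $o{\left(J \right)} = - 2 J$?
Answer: $- \frac{6}{485215} \approx -1.2366 \cdot 10^{-5}$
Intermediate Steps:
$H = - \frac{11}{6}$ ($H = -2 + \frac{1}{\left(-2\right) \left(-3\right)} = -2 + \frac{1}{6} = - \frac{11}{6} \approx -1.8333$)
$O{\left(s \right)} = \frac{11}{6}$ ($O{\left(s \right)} = \left(-1\right) \left(- \frac{11}{6}\right) = \frac{11}{6}$)
$\frac{1}{-80871 + O{\left(-11 \right)} \left(-56 + 57\right)} = \frac{1}{-80871 + \frac{11 \left(-56 + 57\right)}{6}} = \frac{1}{-80871 + \frac{11}{6} \cdot 1} = \frac{1}{-80871 + \frac{11}{6}} = \frac{1}{- \frac{485215}{6}} = - \frac{6}{485215}$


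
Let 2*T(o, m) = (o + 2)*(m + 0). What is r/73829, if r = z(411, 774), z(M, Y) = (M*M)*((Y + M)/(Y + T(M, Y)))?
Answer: 4448253/263495701 ≈ 0.016882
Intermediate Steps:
T(o, m) = m*(2 + o)/2 (T(o, m) = ((o + 2)*(m + 0))/2 = ((2 + o)*m)/2 = (m*(2 + o))/2 = m*(2 + o)/2)
z(M, Y) = M²*(M + Y)/(Y + Y*(2 + M)/2) (z(M, Y) = (M*M)*((Y + M)/(Y + Y*(2 + M)/2)) = M²*((M + Y)/(Y + Y*(2 + M)/2)) = M²*(M + Y)/(Y + Y*(2 + M)/2))
r = 4448253/3569 (r = 2*411²*(411 + 774)/(774*(4 + 411)) = 2*168921*(1/774)*1185/415 = 2*168921*(1/774)*(1/415)*1185 = 4448253/3569 ≈ 1246.4)
r/73829 = (4448253/3569)/73829 = (4448253/3569)*(1/73829) = 4448253/263495701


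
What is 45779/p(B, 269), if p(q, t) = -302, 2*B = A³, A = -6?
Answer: -45779/302 ≈ -151.59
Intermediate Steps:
B = -108 (B = (½)*(-6)³ = (½)*(-216) = -108)
45779/p(B, 269) = 45779/(-302) = 45779*(-1/302) = -45779/302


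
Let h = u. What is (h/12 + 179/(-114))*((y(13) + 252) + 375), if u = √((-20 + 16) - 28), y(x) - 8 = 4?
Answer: -38127/38 + 213*I*√2 ≈ -1003.3 + 301.23*I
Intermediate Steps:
y(x) = 12 (y(x) = 8 + 4 = 12)
u = 4*I*√2 (u = √(-4 - 28) = √(-32) = 4*I*√2 ≈ 5.6569*I)
h = 4*I*√2 ≈ 5.6569*I
(h/12 + 179/(-114))*((y(13) + 252) + 375) = ((4*I*√2)/12 + 179/(-114))*((12 + 252) + 375) = ((4*I*√2)*(1/12) + 179*(-1/114))*(264 + 375) = (I*√2/3 - 179/114)*639 = (-179/114 + I*√2/3)*639 = -38127/38 + 213*I*√2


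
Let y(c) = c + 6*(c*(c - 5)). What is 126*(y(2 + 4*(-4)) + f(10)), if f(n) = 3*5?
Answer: 201222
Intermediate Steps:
f(n) = 15
y(c) = c + 6*c*(-5 + c) (y(c) = c + 6*(c*(-5 + c)) = c + 6*c*(-5 + c))
126*(y(2 + 4*(-4)) + f(10)) = 126*((2 + 4*(-4))*(-29 + 6*(2 + 4*(-4))) + 15) = 126*((2 - 16)*(-29 + 6*(2 - 16)) + 15) = 126*(-14*(-29 + 6*(-14)) + 15) = 126*(-14*(-29 - 84) + 15) = 126*(-14*(-113) + 15) = 126*(1582 + 15) = 126*1597 = 201222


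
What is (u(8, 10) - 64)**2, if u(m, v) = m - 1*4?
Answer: 3600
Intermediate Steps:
u(m, v) = -4 + m (u(m, v) = m - 4 = -4 + m)
(u(8, 10) - 64)**2 = ((-4 + 8) - 64)**2 = (4 - 64)**2 = (-60)**2 = 3600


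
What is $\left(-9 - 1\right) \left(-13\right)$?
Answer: $130$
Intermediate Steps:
$\left(-9 - 1\right) \left(-13\right) = \left(-10\right) \left(-13\right) = 130$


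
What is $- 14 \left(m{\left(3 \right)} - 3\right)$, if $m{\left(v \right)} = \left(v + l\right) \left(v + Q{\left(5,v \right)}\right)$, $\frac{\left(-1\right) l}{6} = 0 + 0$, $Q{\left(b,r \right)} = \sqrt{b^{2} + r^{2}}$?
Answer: $-84 - 42 \sqrt{34} \approx -328.9$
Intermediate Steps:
$l = 0$ ($l = - 6 \left(0 + 0\right) = \left(-6\right) 0 = 0$)
$m{\left(v \right)} = v \left(v + \sqrt{25 + v^{2}}\right)$ ($m{\left(v \right)} = \left(v + 0\right) \left(v + \sqrt{5^{2} + v^{2}}\right) = v \left(v + \sqrt{25 + v^{2}}\right)$)
$- 14 \left(m{\left(3 \right)} - 3\right) = - 14 \left(3 \left(3 + \sqrt{25 + 3^{2}}\right) - 3\right) = - 14 \left(3 \left(3 + \sqrt{25 + 9}\right) - 3\right) = - 14 \left(3 \left(3 + \sqrt{34}\right) - 3\right) = - 14 \left(\left(9 + 3 \sqrt{34}\right) - 3\right) = - 14 \left(6 + 3 \sqrt{34}\right) = -84 - 42 \sqrt{34}$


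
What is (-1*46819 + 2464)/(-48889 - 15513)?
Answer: 44355/64402 ≈ 0.68872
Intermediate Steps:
(-1*46819 + 2464)/(-48889 - 15513) = (-46819 + 2464)/(-64402) = -44355*(-1/64402) = 44355/64402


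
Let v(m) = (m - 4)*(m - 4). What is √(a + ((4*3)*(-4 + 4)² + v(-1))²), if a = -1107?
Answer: I*√482 ≈ 21.954*I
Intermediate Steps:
v(m) = (-4 + m)² (v(m) = (-4 + m)*(-4 + m) = (-4 + m)²)
√(a + ((4*3)*(-4 + 4)² + v(-1))²) = √(-1107 + ((4*3)*(-4 + 4)² + (-4 - 1)²)²) = √(-1107 + (12*0² + (-5)²)²) = √(-1107 + (12*0 + 25)²) = √(-1107 + (0 + 25)²) = √(-1107 + 25²) = √(-1107 + 625) = √(-482) = I*√482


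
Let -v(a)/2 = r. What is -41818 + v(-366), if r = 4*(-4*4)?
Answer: -41690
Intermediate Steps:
r = -64 (r = 4*(-16) = -64)
v(a) = 128 (v(a) = -2*(-64) = 128)
-41818 + v(-366) = -41818 + 128 = -41690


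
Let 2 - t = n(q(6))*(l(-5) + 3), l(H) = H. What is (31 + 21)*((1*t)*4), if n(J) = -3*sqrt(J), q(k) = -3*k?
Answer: 416 - 3744*I*sqrt(2) ≈ 416.0 - 5294.8*I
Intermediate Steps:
t = 2 - 18*I*sqrt(2) (t = 2 - (-3*3*I*sqrt(2))*(-5 + 3) = 2 - (-9*I*sqrt(2))*(-2) = 2 - 18*I*sqrt(2) ≈ 2.0 - 25.456*I)
(31 + 21)*((1*t)*4) = (31 + 21)*((1*(2 - 18*I*sqrt(2)))*4) = 52*((2 - 18*I*sqrt(2))*4) = 52*(8 - 72*I*sqrt(2)) = 416 - 3744*I*sqrt(2)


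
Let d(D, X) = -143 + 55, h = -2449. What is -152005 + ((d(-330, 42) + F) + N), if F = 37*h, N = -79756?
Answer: -322462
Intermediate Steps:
d(D, X) = -88
F = -90613 (F = 37*(-2449) = -90613)
-152005 + ((d(-330, 42) + F) + N) = -152005 + ((-88 - 90613) - 79756) = -152005 + (-90701 - 79756) = -152005 - 170457 = -322462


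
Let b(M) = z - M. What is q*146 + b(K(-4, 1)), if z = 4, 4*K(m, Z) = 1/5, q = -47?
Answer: -137161/20 ≈ -6858.0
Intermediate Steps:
K(m, Z) = 1/20 (K(m, Z) = (1/4)/5 = (1/4)*(1/5) = 1/20)
b(M) = 4 - M
q*146 + b(K(-4, 1)) = -47*146 + (4 - 1*1/20) = -6862 + (4 - 1/20) = -6862 + 79/20 = -137161/20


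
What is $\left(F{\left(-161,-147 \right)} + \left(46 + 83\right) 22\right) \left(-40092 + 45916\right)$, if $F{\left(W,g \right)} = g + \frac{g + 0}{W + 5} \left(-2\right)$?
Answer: $15661408$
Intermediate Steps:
$F{\left(W,g \right)} = g - \frac{2 g}{5 + W}$ ($F{\left(W,g \right)} = g + \frac{g}{5 + W} \left(-2\right) = g - \frac{2 g}{5 + W}$)
$\left(F{\left(-161,-147 \right)} + \left(46 + 83\right) 22\right) \left(-40092 + 45916\right) = \left(- \frac{147 \left(3 - 161\right)}{5 - 161} + \left(46 + 83\right) 22\right) \left(-40092 + 45916\right) = \left(\left(-147\right) \frac{1}{-156} \left(-158\right) + 129 \cdot 22\right) 5824 = \left(\left(-147\right) \left(- \frac{1}{156}\right) \left(-158\right) + 2838\right) 5824 = \left(- \frac{3871}{26} + 2838\right) 5824 = \frac{69917}{26} \cdot 5824 = 15661408$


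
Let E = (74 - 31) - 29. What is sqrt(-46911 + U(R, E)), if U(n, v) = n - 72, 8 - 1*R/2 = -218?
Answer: I*sqrt(46531) ≈ 215.71*I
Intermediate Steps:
R = 452 (R = 16 - 2*(-218) = 16 + 436 = 452)
E = 14 (E = 43 - 29 = 14)
U(n, v) = -72 + n
sqrt(-46911 + U(R, E)) = sqrt(-46911 + (-72 + 452)) = sqrt(-46911 + 380) = sqrt(-46531) = I*sqrt(46531)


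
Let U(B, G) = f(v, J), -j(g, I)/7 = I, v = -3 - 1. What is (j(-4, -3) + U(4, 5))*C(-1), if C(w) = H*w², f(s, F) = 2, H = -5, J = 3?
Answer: -115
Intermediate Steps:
v = -4
j(g, I) = -7*I
U(B, G) = 2
C(w) = -5*w²
(j(-4, -3) + U(4, 5))*C(-1) = (-7*(-3) + 2)*(-5*(-1)²) = (21 + 2)*(-5*1) = 23*(-5) = -115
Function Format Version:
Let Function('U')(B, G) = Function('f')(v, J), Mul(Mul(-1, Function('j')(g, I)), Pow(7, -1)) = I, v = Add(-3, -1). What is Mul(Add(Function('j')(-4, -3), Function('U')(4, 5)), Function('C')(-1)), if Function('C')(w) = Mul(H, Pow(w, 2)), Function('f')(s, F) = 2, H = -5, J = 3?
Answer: -115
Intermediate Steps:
v = -4
Function('j')(g, I) = Mul(-7, I)
Function('U')(B, G) = 2
Function('C')(w) = Mul(-5, Pow(w, 2))
Mul(Add(Function('j')(-4, -3), Function('U')(4, 5)), Function('C')(-1)) = Mul(Add(Mul(-7, -3), 2), Mul(-5, Pow(-1, 2))) = Mul(Add(21, 2), Mul(-5, 1)) = Mul(23, -5) = -115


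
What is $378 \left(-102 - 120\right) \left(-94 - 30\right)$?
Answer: $10405584$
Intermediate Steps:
$378 \left(-102 - 120\right) \left(-94 - 30\right) = 378 \left(\left(-222\right) \left(-124\right)\right) = 378 \cdot 27528 = 10405584$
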